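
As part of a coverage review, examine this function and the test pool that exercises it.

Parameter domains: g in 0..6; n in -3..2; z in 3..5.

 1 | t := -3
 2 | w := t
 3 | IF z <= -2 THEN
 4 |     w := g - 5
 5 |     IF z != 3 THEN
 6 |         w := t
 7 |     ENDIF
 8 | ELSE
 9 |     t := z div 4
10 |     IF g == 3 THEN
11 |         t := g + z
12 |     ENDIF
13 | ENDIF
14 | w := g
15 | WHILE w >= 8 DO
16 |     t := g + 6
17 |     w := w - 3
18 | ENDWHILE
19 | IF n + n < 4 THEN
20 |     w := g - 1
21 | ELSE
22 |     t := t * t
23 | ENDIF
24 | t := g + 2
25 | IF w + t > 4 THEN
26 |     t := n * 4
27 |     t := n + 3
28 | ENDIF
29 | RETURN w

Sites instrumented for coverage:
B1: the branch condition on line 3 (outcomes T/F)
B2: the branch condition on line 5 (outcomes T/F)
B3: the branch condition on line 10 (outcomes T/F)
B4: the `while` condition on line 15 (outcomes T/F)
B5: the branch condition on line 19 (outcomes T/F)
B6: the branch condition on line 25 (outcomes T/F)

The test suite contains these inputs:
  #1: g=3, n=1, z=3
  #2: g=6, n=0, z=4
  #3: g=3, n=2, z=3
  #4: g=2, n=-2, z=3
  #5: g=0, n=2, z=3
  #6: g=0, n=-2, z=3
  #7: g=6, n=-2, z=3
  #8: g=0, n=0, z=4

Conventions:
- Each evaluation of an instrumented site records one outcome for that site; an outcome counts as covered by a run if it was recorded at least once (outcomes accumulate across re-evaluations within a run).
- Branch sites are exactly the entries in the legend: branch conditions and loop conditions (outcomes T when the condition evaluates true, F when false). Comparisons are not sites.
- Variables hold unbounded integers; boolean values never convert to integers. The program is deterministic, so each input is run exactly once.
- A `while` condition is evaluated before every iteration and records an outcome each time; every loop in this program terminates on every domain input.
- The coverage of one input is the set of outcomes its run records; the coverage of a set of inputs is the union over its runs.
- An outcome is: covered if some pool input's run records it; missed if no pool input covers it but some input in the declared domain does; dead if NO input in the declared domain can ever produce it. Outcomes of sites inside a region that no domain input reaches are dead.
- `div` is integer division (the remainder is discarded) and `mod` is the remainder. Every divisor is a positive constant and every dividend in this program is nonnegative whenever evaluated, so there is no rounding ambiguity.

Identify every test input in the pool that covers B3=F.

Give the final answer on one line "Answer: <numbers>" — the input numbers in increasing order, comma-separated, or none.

input #1 (g=3, n=1, z=3): does not record B3=F
input #2 (g=6, n=0, z=4): records B3=F
input #3 (g=3, n=2, z=3): does not record B3=F
input #4 (g=2, n=-2, z=3): records B3=F
input #5 (g=0, n=2, z=3): records B3=F
input #6 (g=0, n=-2, z=3): records B3=F
input #7 (g=6, n=-2, z=3): records B3=F
input #8 (g=0, n=0, z=4): records B3=F

Answer: 2, 4, 5, 6, 7, 8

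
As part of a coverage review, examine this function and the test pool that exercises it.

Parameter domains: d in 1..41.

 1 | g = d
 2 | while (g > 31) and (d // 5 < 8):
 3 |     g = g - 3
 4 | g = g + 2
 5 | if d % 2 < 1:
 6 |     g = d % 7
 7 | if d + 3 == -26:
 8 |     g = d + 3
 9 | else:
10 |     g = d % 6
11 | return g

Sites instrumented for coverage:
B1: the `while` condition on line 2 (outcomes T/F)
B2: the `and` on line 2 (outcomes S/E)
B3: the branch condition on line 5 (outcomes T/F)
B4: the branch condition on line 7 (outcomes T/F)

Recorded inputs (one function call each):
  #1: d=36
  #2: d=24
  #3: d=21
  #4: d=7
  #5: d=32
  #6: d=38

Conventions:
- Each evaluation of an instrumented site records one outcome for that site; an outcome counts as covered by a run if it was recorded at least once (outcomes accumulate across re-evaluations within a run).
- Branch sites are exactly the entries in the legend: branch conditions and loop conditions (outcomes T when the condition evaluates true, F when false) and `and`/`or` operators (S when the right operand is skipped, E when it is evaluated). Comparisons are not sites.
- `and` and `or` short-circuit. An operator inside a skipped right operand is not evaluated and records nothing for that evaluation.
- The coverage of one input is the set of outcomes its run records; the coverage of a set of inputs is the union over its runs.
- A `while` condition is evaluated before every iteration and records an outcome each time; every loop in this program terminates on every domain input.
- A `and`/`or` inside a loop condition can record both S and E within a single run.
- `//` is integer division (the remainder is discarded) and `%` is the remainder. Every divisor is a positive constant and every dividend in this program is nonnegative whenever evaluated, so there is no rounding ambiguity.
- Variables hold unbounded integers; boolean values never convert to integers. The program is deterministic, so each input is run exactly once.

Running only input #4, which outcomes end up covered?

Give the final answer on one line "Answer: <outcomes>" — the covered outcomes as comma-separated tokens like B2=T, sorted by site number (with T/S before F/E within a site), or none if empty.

Running input #4 (d=7), event by event:
  B2->S, B1->F, B3->F, B4->F
collecting distinct outcomes: B1=F, B2=S, B3=F, B4=F

Answer: B1=F, B2=S, B3=F, B4=F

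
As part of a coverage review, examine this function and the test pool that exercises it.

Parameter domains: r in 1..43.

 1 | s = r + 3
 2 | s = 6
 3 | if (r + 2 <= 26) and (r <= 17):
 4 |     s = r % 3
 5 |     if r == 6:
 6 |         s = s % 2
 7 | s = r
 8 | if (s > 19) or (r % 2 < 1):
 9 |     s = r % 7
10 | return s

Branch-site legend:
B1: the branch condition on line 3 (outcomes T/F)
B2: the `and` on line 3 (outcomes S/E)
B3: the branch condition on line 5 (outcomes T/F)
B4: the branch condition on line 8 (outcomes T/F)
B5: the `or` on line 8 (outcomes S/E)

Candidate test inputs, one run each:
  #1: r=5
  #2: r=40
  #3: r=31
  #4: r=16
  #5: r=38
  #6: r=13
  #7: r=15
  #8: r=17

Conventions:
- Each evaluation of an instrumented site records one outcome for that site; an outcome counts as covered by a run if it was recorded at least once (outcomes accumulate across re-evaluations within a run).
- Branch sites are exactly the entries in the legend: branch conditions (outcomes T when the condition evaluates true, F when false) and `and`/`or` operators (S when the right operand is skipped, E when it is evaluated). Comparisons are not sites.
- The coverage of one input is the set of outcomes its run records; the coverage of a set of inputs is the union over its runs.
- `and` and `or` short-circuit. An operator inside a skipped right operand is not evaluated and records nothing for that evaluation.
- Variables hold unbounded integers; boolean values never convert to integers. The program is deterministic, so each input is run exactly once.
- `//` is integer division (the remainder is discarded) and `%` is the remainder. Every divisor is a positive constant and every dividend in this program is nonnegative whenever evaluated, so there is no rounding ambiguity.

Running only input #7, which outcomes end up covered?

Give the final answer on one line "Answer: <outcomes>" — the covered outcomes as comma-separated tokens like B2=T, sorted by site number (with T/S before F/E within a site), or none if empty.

Tracing the run of input #7 (r=15):
  B2->E, B1->T, B3->F, B5->E, B4->F
deduplicating events, the covered set is: B1=T, B2=E, B3=F, B4=F, B5=E

Answer: B1=T, B2=E, B3=F, B4=F, B5=E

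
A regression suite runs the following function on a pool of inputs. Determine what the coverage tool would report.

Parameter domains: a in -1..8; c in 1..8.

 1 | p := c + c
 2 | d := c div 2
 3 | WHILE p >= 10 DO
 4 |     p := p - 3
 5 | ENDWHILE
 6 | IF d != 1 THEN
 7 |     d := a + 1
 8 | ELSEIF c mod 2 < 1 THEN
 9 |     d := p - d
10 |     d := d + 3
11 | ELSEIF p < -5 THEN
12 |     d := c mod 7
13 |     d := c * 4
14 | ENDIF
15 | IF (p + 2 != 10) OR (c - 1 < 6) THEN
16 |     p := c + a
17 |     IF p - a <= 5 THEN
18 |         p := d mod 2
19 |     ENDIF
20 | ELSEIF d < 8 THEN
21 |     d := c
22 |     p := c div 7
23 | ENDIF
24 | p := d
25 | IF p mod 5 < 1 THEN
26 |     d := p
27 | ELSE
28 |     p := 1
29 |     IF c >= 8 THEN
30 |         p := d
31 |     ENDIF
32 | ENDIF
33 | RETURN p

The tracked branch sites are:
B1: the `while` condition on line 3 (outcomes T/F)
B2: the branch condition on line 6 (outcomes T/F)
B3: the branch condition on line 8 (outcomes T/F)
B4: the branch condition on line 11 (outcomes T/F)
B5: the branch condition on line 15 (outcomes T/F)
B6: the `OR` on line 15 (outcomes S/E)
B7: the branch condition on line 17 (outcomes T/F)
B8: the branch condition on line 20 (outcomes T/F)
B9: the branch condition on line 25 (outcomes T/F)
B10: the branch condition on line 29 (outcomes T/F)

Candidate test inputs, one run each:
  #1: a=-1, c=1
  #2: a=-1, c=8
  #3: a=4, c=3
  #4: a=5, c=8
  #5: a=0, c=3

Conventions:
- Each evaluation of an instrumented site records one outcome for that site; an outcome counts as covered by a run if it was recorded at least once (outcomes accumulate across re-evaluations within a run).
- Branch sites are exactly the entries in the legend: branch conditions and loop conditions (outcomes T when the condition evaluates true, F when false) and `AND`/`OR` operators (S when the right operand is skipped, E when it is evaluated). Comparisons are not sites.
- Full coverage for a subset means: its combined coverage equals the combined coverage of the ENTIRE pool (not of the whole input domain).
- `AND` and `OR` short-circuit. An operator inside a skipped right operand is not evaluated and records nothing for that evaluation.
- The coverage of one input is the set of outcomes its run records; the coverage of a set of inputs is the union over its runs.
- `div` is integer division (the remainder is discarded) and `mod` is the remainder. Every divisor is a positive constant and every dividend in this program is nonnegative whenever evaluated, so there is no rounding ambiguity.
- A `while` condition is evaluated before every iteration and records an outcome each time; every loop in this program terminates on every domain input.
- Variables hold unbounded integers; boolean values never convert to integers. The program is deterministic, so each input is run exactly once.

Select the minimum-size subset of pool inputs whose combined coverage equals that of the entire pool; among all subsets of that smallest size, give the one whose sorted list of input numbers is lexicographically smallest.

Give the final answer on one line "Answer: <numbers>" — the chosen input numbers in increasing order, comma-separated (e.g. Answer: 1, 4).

input #1, a=-1, c=1: outcomes B1=F, B2=T, B5=T, B6=S, B7=T, B9=T
input #2, a=-1, c=8: outcomes B1=T, B1=F, B2=T, B5=T, B6=S, B7=F, B9=T
input #3, a=4, c=3: outcomes B1=F, B2=F, B3=F, B4=F, B5=T, B6=S, B7=T, B9=F, B10=F
input #4, a=5, c=8: outcomes B1=T, B1=F, B2=T, B5=T, B6=S, B7=F, B9=F, B10=T
input #5, a=0, c=3: outcomes B1=F, B2=F, B3=F, B4=F, B5=T, B6=S, B7=T, B9=F, B10=F
together the pool reaches 14 outcomes: B1=T, B1=F, B2=T, B2=F, B3=F, B4=F, B5=T, B6=S, B7=T, B7=F, B9=T, B9=F, B10=T, B10=F
no size-1 subset reaches all 14 outcomes (best union: 9/14)
no size-2 subset reaches all 14 outcomes (best union: 13/14)
at size 3, {1, 3, 4} reaches all 14 outcomes; every lexicographically earlier size-3 subset fails

Answer: 1, 3, 4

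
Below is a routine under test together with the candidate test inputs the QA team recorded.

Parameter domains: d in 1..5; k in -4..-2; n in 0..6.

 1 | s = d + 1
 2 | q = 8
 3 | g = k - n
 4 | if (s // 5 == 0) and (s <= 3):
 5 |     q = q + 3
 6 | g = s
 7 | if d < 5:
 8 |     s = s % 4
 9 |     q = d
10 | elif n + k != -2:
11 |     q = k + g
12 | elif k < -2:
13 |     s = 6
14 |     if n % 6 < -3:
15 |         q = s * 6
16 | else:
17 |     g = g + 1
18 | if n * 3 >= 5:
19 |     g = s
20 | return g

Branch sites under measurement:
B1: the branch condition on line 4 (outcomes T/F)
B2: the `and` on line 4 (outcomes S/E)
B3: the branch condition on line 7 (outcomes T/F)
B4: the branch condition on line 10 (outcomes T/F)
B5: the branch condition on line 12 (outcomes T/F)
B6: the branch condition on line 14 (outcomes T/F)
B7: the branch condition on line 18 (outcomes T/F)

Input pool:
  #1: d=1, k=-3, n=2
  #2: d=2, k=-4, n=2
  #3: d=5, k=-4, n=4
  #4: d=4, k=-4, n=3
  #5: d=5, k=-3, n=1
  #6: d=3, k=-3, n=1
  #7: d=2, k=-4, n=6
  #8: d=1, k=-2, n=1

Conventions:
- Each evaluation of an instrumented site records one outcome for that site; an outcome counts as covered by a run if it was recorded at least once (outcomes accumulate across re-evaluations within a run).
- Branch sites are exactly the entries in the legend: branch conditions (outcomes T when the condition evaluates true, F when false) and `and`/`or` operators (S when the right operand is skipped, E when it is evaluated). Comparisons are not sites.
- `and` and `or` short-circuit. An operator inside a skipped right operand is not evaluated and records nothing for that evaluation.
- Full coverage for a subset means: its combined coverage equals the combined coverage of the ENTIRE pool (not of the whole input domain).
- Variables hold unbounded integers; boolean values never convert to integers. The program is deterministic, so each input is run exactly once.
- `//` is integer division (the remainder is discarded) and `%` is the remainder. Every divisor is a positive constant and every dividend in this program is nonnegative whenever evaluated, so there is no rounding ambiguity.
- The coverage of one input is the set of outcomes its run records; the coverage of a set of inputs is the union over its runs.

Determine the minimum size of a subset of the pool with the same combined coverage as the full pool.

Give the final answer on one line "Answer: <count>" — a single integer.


run #1 (d=1, k=-3, n=2) runs B2->E, B1->T, B3->T, B7->T; records B1=T, B2=E, B3=T, B7=T
run #2 (d=2, k=-4, n=2) runs B2->E, B1->T, B3->T, B7->T; records B1=T, B2=E, B3=T, B7=T
run #3 (d=5, k=-4, n=4) runs B2->S, B1->F, B3->F, B4->T, B7->T; records B1=F, B2=S, B3=F, B4=T, B7=T
run #4 (d=4, k=-4, n=3) runs B2->S, B1->F, B3->T, B7->T; records B1=F, B2=S, B3=T, B7=T
run #5 (d=5, k=-3, n=1) runs B2->S, B1->F, B3->F, B4->F, B5->T, B6->F, B7->F; records B1=F, B2=S, B3=F, B4=F, B5=T, B6=F, B7=F
run #6 (d=3, k=-3, n=1) runs B2->E, B1->F, B3->T, B7->F; records B1=F, B2=E, B3=T, B7=F
run #7 (d=2, k=-4, n=6) runs B2->E, B1->T, B3->T, B7->T; records B1=T, B2=E, B3=T, B7=T
run #8 (d=1, k=-2, n=1) runs B2->E, B1->T, B3->T, B7->F; records B1=T, B2=E, B3=T, B7=F
union over all inputs: B1=T, B1=F, B2=S, B2=E, B3=T, B3=F, B4=T, B4=F, B5=T, B6=F, B7=T, B7=F (12 outcomes)
size 1 is not enough: best union over all size-1 subsets is 7/12
size 2 is not enough: best union over all size-2 subsets is 11/12
inputs {1, 3, 5} (size 3) cover everything; no size-3 subset with a lexicographically smaller index list covers all 12
Answer: 3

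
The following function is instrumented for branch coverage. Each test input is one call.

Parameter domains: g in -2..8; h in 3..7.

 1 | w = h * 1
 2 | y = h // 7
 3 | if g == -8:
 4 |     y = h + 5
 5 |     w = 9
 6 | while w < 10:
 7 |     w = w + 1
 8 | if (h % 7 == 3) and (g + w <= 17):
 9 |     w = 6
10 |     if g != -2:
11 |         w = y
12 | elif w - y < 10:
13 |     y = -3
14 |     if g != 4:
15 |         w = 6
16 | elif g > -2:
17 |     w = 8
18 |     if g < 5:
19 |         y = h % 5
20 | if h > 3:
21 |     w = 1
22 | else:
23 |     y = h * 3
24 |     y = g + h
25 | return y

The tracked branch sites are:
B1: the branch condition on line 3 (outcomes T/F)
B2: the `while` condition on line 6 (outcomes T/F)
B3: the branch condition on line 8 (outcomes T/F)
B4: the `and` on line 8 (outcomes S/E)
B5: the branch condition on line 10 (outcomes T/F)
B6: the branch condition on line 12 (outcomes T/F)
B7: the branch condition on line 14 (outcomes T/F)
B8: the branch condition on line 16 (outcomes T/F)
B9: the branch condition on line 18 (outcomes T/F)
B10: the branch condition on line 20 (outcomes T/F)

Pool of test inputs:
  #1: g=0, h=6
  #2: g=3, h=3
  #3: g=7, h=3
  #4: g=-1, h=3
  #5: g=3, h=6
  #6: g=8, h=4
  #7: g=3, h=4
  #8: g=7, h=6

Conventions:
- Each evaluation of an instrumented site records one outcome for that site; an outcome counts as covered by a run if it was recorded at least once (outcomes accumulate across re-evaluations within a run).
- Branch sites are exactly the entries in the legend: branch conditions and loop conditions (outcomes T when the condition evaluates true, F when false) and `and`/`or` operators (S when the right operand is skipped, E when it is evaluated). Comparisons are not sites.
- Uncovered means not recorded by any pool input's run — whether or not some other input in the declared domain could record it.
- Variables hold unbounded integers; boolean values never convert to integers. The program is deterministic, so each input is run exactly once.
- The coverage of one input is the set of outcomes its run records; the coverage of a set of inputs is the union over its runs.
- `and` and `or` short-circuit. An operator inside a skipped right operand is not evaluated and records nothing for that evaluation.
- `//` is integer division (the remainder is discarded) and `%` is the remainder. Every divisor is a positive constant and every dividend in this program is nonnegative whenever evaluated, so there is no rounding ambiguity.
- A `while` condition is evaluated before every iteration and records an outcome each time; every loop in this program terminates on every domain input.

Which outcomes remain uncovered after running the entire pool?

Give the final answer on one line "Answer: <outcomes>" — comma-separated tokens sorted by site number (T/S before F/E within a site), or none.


run #1 (g=0, h=6) records B1=F, B2=T, B2=F, B3=F, B4=S, B6=F, B8=T, B9=T, B10=T
run #2 (g=3, h=3) records B1=F, B2=T, B2=F, B3=T, B4=E, B5=T, B10=F
run #3 (g=7, h=3) records B1=F, B2=T, B2=F, B3=T, B4=E, B5=T, B10=F
run #4 (g=-1, h=3) records B1=F, B2=T, B2=F, B3=T, B4=E, B5=T, B10=F
run #5 (g=3, h=6) records B1=F, B2=T, B2=F, B3=F, B4=S, B6=F, B8=T, B9=T, B10=T
run #6 (g=8, h=4) records B1=F, B2=T, B2=F, B3=F, B4=S, B6=F, B8=T, B9=F, B10=T
run #7 (g=3, h=4) records B1=F, B2=T, B2=F, B3=F, B4=S, B6=F, B8=T, B9=T, B10=T
run #8 (g=7, h=6) records B1=F, B2=T, B2=F, B3=F, B4=S, B6=F, B8=T, B9=F, B10=T
union over the pool: B1=F, B2=T, B2=F, B3=T, B3=F, B4=S, B4=E, B5=T, B6=F, B8=T, B9=T, B9=F, B10=T, B10=F
uncovered (6 of 20): B1=T, B5=F, B6=T, B7=T, B7=F, B8=F
Answer: B1=T, B5=F, B6=T, B7=T, B7=F, B8=F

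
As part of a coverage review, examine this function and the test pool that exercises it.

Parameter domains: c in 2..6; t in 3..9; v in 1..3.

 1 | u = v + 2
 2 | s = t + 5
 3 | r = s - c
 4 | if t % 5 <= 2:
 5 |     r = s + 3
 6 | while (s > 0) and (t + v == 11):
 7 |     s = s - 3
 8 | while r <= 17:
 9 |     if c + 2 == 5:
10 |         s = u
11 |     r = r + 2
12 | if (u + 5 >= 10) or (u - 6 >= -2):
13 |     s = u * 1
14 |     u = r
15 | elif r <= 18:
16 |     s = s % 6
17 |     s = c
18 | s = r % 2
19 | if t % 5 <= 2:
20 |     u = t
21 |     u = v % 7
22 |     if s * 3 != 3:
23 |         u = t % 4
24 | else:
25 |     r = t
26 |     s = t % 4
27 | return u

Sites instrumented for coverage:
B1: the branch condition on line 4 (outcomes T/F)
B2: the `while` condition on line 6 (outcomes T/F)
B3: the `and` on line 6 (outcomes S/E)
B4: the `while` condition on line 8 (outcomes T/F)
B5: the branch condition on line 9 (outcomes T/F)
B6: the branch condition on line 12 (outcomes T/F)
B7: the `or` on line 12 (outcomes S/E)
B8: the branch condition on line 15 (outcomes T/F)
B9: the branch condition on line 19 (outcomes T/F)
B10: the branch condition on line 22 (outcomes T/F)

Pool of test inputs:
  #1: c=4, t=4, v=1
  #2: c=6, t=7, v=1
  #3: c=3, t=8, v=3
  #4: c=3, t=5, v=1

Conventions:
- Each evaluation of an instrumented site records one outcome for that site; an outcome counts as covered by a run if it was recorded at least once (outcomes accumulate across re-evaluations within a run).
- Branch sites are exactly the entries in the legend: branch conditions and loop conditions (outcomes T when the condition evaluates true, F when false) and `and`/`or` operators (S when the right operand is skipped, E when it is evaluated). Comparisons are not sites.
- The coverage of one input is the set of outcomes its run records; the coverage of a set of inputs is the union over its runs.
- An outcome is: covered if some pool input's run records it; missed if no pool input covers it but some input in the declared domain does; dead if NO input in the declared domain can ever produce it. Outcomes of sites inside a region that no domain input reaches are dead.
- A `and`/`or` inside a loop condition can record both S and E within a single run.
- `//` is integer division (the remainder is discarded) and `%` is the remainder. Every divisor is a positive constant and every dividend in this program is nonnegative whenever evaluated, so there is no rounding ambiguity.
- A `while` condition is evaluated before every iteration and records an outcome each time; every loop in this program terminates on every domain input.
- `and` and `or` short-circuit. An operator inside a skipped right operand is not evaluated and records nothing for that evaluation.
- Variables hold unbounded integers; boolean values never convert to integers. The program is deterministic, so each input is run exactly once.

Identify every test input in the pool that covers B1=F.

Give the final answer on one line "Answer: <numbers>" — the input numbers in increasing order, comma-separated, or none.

input #1 (c=4, t=4, v=1): hits B1=F
input #2 (c=6, t=7, v=1): never hits B1=F
input #3 (c=3, t=8, v=3): hits B1=F
input #4 (c=3, t=5, v=1): never hits B1=F

Answer: 1, 3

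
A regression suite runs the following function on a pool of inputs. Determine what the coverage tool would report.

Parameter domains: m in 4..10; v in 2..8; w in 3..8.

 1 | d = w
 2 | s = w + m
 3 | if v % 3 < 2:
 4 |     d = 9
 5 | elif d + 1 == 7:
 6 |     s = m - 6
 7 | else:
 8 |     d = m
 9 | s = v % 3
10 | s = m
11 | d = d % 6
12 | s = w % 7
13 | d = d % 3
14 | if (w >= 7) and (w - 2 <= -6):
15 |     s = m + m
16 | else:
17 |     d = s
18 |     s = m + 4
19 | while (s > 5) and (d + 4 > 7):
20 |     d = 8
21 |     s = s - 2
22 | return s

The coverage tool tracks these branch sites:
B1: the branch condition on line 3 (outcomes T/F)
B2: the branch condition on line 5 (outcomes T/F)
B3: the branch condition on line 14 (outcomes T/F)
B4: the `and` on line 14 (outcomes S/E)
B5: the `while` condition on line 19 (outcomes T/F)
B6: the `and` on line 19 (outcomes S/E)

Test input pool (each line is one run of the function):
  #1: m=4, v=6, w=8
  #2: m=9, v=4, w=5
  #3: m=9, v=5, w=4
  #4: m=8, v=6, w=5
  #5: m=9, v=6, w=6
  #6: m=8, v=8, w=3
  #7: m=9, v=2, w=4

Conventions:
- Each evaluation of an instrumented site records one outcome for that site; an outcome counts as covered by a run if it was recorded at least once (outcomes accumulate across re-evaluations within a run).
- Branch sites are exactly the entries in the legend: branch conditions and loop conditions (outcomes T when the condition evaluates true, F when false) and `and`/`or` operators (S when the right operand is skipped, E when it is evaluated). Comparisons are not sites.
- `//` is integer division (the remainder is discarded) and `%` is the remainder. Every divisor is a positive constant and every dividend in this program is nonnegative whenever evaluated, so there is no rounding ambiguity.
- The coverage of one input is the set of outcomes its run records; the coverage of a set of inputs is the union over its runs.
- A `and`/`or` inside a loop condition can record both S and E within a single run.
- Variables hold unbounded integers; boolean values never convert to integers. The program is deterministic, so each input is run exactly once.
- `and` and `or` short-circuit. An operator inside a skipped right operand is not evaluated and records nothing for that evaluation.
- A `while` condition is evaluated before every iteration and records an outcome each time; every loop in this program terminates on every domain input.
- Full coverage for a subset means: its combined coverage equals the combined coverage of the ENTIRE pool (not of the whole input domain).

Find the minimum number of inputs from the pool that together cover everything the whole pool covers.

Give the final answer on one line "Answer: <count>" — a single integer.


input #1, m=4, v=6, w=8: events B1->T, B4->E, B3->F, B6->E, B5->F; outcomes B1=T, B3=F, B4=E, B5=F, B6=E
input #2, m=9, v=4, w=5: events B1->T, B4->S, B3->F, B6->E, B5->T, B6->E, B5->T, B6->E, B5->T, B6->E, B5->T, B6->S, B5->F; outcomes B1=T, B3=F, B4=S, B5=T, B5=F, B6=S, B6=E
input #3, m=9, v=5, w=4: events B1->F, B2->F, B4->S, B3->F, B6->E, B5->T, B6->E, B5->T, B6->E, B5->T, B6->E, B5->T, B6->S, B5->F; outcomes B1=F, B2=F, B3=F, B4=S, B5=T, B5=F, B6=S, B6=E
input #4, m=8, v=6, w=5: events B1->T, B4->S, B3->F, B6->E, B5->T, B6->E, B5->T, B6->E, B5->T, B6->E, B5->T, B6->S, B5->F; outcomes B1=T, B3=F, B4=S, B5=T, B5=F, B6=S, B6=E
input #5, m=9, v=6, w=6: events B1->T, B4->S, B3->F, B6->E, B5->T, B6->E, B5->T, B6->E, B5->T, B6->E, B5->T, B6->S, B5->F; outcomes B1=T, B3=F, B4=S, B5=T, B5=F, B6=S, B6=E
input #6, m=8, v=8, w=3: events B1->F, B2->F, B4->S, B3->F, B6->E, B5->F; outcomes B1=F, B2=F, B3=F, B4=S, B5=F, B6=E
input #7, m=9, v=2, w=4: events B1->F, B2->F, B4->S, B3->F, B6->E, B5->T, B6->E, B5->T, B6->E, B5->T, B6->E, B5->T, B6->S, B5->F; outcomes B1=F, B2=F, B3=F, B4=S, B5=T, B5=F, B6=S, B6=E
the full pool covers 10 outcomes: B1=T, B1=F, B2=F, B3=F, B4=S, B4=E, B5=T, B5=F, B6=S, B6=E
checked all size-1 subsets: none covers 10 outcomes (max 8/10)
the canonical winner is {1, 3}: size 2, full 10-outcome coverage, earliest index list among size-2 covers
Answer: 2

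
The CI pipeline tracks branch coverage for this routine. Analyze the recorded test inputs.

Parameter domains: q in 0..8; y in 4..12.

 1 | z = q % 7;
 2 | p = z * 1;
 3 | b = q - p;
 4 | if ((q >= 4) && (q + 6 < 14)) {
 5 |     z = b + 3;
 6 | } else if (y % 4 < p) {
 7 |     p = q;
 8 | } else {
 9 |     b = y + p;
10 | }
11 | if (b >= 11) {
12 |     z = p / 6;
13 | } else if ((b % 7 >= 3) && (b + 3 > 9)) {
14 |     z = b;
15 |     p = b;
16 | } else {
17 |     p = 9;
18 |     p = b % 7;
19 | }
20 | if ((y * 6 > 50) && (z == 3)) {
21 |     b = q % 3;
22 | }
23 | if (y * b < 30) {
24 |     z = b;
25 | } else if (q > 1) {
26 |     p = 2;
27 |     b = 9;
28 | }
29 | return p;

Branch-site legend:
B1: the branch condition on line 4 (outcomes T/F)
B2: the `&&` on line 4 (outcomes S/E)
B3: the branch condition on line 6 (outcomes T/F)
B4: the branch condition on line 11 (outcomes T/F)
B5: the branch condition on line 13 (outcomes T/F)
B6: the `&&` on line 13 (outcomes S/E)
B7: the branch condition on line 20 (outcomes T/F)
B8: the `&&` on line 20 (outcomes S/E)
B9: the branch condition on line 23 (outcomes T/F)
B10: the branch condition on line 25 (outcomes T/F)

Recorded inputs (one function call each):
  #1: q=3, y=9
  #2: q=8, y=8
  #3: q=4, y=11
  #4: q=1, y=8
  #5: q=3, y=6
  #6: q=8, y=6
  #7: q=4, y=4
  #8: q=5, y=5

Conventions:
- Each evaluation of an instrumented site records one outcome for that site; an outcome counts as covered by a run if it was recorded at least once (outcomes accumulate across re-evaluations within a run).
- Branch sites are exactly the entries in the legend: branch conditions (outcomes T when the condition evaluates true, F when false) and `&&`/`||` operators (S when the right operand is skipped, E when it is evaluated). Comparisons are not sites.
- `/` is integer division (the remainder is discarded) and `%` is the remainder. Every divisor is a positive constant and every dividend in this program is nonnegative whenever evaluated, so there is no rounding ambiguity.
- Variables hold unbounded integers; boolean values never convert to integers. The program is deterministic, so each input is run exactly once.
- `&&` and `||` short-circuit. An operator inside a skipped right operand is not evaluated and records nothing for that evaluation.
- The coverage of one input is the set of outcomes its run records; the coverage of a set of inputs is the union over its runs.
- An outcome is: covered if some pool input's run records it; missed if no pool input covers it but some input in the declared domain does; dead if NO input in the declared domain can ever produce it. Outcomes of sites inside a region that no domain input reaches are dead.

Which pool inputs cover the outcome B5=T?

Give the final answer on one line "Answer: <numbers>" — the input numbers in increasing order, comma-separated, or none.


input #1 (q=3, y=9): never hits B5=T
input #2 (q=8, y=8): never hits B5=T
input #3 (q=4, y=11): never hits B5=T
input #4 (q=1, y=8): never hits B5=T
input #5 (q=3, y=6): never hits B5=T
input #6 (q=8, y=6): never hits B5=T
input #7 (q=4, y=4): never hits B5=T
input #8 (q=5, y=5): never hits B5=T
Answer: none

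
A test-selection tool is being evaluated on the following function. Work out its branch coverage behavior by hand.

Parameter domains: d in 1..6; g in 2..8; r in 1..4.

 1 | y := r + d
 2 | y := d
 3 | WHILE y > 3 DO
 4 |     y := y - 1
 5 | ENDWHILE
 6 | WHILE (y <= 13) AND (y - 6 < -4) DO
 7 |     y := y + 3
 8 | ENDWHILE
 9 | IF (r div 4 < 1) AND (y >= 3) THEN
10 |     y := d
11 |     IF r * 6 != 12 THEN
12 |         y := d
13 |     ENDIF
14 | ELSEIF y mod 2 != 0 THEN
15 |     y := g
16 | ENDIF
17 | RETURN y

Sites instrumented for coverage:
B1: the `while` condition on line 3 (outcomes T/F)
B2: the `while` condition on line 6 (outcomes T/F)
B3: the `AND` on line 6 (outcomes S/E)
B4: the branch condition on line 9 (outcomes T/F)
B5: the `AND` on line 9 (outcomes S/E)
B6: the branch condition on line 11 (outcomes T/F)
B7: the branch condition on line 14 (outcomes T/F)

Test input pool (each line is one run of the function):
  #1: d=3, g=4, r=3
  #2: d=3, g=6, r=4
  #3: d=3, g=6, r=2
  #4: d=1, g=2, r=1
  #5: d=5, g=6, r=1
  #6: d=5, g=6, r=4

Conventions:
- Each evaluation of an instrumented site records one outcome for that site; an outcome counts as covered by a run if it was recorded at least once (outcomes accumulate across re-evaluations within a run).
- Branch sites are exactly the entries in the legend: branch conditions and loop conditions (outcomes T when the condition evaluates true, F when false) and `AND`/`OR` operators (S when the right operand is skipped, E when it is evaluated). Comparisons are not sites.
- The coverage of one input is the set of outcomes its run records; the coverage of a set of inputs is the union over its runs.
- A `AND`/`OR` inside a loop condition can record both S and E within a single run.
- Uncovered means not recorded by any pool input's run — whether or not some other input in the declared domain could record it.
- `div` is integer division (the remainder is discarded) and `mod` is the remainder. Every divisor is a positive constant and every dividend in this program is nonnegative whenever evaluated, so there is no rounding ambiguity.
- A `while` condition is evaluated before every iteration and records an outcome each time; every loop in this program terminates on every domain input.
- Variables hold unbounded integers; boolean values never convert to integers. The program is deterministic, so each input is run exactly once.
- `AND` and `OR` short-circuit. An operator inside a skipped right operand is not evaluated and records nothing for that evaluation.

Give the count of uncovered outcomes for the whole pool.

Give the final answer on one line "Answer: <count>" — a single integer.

input #1 (d=3, g=4, r=3): covers B1=F, B2=F, B3=E, B4=T, B5=E, B6=T
input #2 (d=3, g=6, r=4): covers B1=F, B2=F, B3=E, B4=F, B5=S, B7=T
input #3 (d=3, g=6, r=2): covers B1=F, B2=F, B3=E, B4=T, B5=E, B6=F
input #4 (d=1, g=2, r=1): covers B1=F, B2=T, B2=F, B3=E, B4=T, B5=E, B6=T
input #5 (d=5, g=6, r=1): covers B1=T, B1=F, B2=F, B3=E, B4=T, B5=E, B6=T
input #6 (d=5, g=6, r=4): covers B1=T, B1=F, B2=F, B3=E, B4=F, B5=S, B7=T
union over the pool: B1=T, B1=F, B2=T, B2=F, B3=E, B4=T, B4=F, B5=S, B5=E, B6=T, B6=F, B7=T
uncovered (2 of 14): B3=S, B7=F

Answer: 2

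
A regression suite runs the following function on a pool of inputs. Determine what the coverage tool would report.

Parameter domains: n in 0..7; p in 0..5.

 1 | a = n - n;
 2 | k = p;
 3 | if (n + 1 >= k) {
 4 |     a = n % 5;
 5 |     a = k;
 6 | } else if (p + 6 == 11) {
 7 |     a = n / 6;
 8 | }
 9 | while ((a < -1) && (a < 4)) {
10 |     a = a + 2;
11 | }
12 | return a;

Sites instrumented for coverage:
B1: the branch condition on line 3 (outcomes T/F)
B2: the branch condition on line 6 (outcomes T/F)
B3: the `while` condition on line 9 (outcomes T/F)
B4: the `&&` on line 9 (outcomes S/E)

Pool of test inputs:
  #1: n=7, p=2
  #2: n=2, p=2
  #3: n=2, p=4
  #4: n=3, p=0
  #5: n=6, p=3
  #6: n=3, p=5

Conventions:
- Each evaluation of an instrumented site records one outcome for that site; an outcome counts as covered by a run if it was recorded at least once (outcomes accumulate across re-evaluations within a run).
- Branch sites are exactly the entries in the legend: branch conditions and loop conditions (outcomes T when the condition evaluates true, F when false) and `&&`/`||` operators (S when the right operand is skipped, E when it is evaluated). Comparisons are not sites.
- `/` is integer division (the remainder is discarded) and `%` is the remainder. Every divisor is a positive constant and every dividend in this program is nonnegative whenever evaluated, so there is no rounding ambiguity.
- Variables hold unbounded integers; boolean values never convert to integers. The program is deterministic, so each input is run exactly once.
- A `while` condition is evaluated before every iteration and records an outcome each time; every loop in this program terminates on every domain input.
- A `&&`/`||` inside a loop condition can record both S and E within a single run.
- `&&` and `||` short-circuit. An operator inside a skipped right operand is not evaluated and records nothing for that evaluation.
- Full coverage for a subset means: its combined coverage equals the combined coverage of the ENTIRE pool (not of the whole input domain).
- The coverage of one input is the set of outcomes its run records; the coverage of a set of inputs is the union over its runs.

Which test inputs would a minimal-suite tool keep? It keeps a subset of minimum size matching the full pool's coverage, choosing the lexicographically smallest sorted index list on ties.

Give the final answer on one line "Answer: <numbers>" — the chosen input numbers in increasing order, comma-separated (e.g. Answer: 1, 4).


#1 (n=7, p=2) -> B1->T, B4->S, B3->F; covered: B1=T, B3=F, B4=S
#2 (n=2, p=2) -> B1->T, B4->S, B3->F; covered: B1=T, B3=F, B4=S
#3 (n=2, p=4) -> B1->F, B2->F, B4->S, B3->F; covered: B1=F, B2=F, B3=F, B4=S
#4 (n=3, p=0) -> B1->T, B4->S, B3->F; covered: B1=T, B3=F, B4=S
#5 (n=6, p=3) -> B1->T, B4->S, B3->F; covered: B1=T, B3=F, B4=S
#6 (n=3, p=5) -> B1->F, B2->T, B4->S, B3->F; covered: B1=F, B2=T, B3=F, B4=S
pool-wide coverage (6 outcomes): B1=T, B1=F, B2=T, B2=F, B3=F, B4=S
size 1 is not enough: best union over all size-1 subsets is 4/6
size 2 is not enough: best union over all size-2 subsets is 5/6
inputs {1, 3, 6} (size 3) cover everything; no size-3 subset with a lexicographically smaller index list covers all 6
Answer: 1, 3, 6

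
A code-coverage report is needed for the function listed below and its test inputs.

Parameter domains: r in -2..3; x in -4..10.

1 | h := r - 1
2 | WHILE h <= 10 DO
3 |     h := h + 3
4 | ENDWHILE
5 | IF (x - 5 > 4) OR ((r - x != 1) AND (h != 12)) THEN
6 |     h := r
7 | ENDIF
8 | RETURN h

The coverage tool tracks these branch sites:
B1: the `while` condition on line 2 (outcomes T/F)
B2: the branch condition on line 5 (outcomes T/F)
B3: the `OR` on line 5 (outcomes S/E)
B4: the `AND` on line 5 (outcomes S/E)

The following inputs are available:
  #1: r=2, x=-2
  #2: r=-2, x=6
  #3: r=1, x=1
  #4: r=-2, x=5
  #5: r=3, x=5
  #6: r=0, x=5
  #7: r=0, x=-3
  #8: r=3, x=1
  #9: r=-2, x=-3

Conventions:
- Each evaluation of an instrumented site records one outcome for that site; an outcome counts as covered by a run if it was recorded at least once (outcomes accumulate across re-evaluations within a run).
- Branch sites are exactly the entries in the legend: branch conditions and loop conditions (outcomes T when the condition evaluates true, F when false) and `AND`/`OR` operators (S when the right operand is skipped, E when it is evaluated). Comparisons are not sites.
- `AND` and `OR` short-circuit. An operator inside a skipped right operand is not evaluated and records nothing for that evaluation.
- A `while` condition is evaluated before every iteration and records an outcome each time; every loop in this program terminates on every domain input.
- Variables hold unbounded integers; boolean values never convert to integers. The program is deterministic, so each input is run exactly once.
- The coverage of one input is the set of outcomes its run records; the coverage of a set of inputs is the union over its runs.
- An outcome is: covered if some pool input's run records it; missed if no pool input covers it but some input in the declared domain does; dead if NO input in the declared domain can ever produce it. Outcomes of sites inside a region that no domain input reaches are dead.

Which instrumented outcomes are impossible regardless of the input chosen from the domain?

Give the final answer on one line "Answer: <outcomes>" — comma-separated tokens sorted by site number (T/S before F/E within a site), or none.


sweeping the full domain (90 inputs) for each outcome:
  reachable outcomes have witnesses, e.g. B1=T (e.g. r=-2, x=-4), B1=F (e.g. r=-2, x=-4), B2=T (e.g. r=-2, x=10), B2=F (e.g. r=-2, x=-4)
Answer: none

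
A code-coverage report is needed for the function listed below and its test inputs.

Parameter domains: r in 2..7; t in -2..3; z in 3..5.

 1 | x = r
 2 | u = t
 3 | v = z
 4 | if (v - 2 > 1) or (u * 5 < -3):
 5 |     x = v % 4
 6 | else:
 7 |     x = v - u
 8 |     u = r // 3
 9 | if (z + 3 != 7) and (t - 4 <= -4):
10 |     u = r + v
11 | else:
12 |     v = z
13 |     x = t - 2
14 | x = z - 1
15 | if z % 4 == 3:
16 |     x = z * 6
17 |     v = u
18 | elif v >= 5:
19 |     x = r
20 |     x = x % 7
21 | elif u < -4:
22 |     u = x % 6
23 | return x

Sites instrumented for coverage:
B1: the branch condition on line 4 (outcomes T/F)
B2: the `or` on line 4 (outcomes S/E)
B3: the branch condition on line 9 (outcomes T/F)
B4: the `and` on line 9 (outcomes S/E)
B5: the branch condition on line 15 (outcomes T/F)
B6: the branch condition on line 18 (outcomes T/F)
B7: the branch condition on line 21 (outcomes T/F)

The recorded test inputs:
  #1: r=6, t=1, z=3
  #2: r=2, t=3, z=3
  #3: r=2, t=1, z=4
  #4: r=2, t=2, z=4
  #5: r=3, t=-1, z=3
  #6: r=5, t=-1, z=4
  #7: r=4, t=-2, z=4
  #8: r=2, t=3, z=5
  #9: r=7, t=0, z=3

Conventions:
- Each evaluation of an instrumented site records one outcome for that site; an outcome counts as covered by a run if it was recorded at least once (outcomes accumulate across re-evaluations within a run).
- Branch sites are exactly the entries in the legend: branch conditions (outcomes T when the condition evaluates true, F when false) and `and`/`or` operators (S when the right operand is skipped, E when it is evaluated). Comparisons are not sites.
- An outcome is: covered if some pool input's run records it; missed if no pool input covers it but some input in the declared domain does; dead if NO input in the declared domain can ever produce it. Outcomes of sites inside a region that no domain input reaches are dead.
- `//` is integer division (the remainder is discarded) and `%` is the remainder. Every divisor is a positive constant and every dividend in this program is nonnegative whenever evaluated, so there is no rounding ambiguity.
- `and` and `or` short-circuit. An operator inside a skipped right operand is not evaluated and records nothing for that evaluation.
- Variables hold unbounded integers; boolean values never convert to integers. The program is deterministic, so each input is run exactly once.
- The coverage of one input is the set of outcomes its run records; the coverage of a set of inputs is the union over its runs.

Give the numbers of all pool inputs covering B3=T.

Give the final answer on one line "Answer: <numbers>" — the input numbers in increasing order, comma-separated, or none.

input #1 (r=6, t=1, z=3): never hits B3=T
input #2 (r=2, t=3, z=3): never hits B3=T
input #3 (r=2, t=1, z=4): never hits B3=T
input #4 (r=2, t=2, z=4): never hits B3=T
input #5 (r=3, t=-1, z=3): hits B3=T
input #6 (r=5, t=-1, z=4): never hits B3=T
input #7 (r=4, t=-2, z=4): never hits B3=T
input #8 (r=2, t=3, z=5): never hits B3=T
input #9 (r=7, t=0, z=3): hits B3=T

Answer: 5, 9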